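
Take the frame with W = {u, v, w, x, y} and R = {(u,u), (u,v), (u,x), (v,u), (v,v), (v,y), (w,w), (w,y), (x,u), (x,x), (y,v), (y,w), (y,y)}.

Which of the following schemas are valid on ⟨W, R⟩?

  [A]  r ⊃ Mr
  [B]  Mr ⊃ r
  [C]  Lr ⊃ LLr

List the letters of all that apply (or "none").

A

R is reflexive: each world relates to itself.
R is not transitive: u R v and v R y but not u R y.
R is not a subset of the identity: u R v with u ≠ v.
(A) the dual of axiom T: valid iff R is reflexive. R is reflexive — valid.
(B) Mr ⊃ r (the converse of T) corresponds to R being a subset of the identity. Here R ⊄ identity, so not valid.
(C) Lr ⊃ LLr is axiom 4; it is valid on a frame exactly when R is transitive. R is not transitive, so not valid.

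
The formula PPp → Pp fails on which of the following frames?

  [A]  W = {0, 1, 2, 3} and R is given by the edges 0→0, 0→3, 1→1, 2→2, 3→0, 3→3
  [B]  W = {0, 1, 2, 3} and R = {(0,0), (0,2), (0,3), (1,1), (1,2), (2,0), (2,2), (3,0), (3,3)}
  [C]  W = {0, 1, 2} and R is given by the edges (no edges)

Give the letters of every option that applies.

The schema PPp → Pp is the dual of axiom 4; it is valid on a frame iff R is transitive.
(A) R is transitive (R is closed under composition), so the schema is valid here.
(B) R is not transitive (1 R 2 and 2 R 0 but not 1 R 0), so the schema fails here.
(C) R is transitive (R is closed under composition), so the schema is valid here.

B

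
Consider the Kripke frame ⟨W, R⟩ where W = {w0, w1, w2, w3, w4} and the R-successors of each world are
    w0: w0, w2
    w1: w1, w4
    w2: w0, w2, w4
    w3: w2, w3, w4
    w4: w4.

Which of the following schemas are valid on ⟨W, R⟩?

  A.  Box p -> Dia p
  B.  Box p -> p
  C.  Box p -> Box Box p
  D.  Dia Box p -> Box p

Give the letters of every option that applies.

A, B

R is reflexive: each world relates to itself.
R is not transitive: w0 R w2 and w2 R w4 but not w0 R w4.
R is not euclidean: w1 R w4 and w1 R w1 but not w4 R w1.
R is serial: every world has an R-successor.
(A) axiom D: valid iff R is serial. R is serial — valid.
(B) Box p -> p is axiom T, which corresponds to reflexivity. R is reflexive — valid.
(C) Box p -> Box Box p is axiom 4; it is valid on a frame exactly when R is transitive. R is not transitive, so not valid.
(D) Dia Box p -> Box p is the dual of axiom 5; it is valid on a frame exactly when R is euclidean. R is not euclidean, so not valid.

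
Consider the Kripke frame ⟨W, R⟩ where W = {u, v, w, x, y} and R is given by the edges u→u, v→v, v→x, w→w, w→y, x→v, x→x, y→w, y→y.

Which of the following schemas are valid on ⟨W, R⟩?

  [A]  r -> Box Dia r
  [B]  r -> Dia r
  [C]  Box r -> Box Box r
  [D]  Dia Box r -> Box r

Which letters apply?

A, B, C, D

R is reflexive: each world relates to itself.
R is symmetric: every R-edge is matched by its reverse.
R is transitive: R is closed under composition.
R is euclidean: any two R-successors of the same world are R-related.
(A) r -> Box Dia r is axiom B, which corresponds to symmetry. R is symmetric — valid.
(B) r -> Dia r is the dual of axiom T, which corresponds to reflexivity. R is reflexive — valid.
(C) Box r -> Box Box r is axiom 4, which corresponds to transitivity. R is transitive — valid.
(D) Dia Box r -> Box r is the dual of axiom 5, which corresponds to the euclidean property. R is euclidean — valid.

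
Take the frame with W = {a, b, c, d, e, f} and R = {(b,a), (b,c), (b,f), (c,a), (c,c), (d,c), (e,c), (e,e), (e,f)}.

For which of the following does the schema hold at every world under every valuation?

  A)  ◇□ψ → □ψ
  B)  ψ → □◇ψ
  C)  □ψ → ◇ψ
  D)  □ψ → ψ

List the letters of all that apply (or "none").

none

R is not reflexive: not a R a.
R is not symmetric: b R a but not a R b.
R is not euclidean: b R a and b R c but not a R c.
R is not serial: a has no R-successor.
(A) ◇□ψ → □ψ is the dual of axiom 5, which corresponds to the euclidean property. R is not euclidean — not valid.
(B) ψ → □◇ψ is axiom B, which corresponds to symmetry. R is not symmetric — not valid.
(C) □ψ → ◇ψ (axiom D) characterises the serial frames. R is not serial — not valid.
(D) axiom T: valid iff R is reflexive. R is not reflexive — not valid.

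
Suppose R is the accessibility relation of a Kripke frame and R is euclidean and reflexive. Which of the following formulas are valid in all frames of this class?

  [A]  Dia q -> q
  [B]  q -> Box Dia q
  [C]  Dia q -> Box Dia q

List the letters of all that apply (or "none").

A reflexive euclidean relation is also symmetric (from wRw and wRv the euclidean condition gives vRw) and hence transitive; it is an equivalence relation.
(A) Dia q -> q is the converse of T; it holds exactly when R ⊆ identity. Such an R need not be a subset of the identity — not valid.
(B) q -> Box Dia q is axiom B, which corresponds to symmetry. Every such R is symmetric — valid.
(C) Dia q -> Box Dia q (axiom 5) characterises the euclidean frames. Every such R is euclidean — valid.

B, C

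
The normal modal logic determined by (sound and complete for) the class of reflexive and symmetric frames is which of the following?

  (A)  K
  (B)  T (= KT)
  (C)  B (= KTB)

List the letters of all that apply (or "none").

(A) K is determined by the class of arbitrary frames.
(B) T (= KT) is determined by the class of reflexive frames.
(C) B (= KTB) is determined by exactly this class.

C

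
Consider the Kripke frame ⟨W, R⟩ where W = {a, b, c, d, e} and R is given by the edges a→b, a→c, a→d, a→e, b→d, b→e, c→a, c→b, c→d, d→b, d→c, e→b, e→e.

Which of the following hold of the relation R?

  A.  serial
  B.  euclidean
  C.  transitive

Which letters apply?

A

(A) serial: every world has an R-successor.
(B) not euclidean: a R b and a R c but not b R c.
(C) not transitive: a R c and c R a but not a R a.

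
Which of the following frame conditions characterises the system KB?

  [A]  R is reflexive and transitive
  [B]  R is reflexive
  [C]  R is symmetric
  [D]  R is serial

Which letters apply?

(A) this class determines S4, not KB.
(B) this class determines T (= KT), not KB.
(C) KB is sound and complete for exactly this class.
(D) this class determines D, not KB.

C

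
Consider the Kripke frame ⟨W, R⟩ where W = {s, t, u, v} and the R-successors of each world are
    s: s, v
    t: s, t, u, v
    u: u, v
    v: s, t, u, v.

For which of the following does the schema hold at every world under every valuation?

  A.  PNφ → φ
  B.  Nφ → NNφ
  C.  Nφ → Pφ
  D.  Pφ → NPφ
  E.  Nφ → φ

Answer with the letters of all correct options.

C, E

R is reflexive: each world relates to itself.
R is not symmetric: t R s but not s R t.
R is not transitive: s R v and v R t but not s R t.
R is not euclidean: t R s and t R t but not s R t.
R is serial: every world has an R-successor.
(A) PNφ → φ is the dual of axiom B, which corresponds to symmetry. R is not symmetric — not valid.
(B) Nφ → NNφ is axiom 4; it is valid on a frame exactly when R is transitive. R is not transitive, so not valid.
(C) Nφ → Pφ is axiom D, which corresponds to seriality. R is serial — valid.
(D) axiom 5: valid iff R is euclidean. R is not euclidean — not valid.
(E) Nφ → φ is axiom T, which corresponds to reflexivity. R is reflexive — valid.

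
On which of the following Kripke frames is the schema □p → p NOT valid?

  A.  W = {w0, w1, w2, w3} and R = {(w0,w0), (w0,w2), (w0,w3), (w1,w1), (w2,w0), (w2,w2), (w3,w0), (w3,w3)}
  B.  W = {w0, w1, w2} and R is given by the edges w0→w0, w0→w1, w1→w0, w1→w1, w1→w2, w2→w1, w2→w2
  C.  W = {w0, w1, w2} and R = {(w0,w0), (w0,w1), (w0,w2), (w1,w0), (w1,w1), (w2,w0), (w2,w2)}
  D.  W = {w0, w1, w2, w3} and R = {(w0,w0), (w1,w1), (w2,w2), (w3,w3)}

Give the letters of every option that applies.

none

The schema □p → p is axiom T; it is valid on a frame iff R is reflexive.
(A) R is reflexive (each world relates to itself), so the schema is valid here.
(B) R is reflexive (each world relates to itself), so the schema is valid here.
(C) R is reflexive (each world relates to itself), so the schema is valid here.
(D) R is reflexive (each world relates to itself), so the schema is valid here.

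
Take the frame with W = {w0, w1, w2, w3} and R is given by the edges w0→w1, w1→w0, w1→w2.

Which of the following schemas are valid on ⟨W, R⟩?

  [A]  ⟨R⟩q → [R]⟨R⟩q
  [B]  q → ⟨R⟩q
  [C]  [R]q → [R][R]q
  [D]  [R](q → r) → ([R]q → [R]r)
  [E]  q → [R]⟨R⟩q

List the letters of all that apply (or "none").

D

R is not reflexive: not w0 R w0.
R is not symmetric: w1 R w2 but not w2 R w1.
R is not transitive: w0 R w1 and w1 R w0 but not w0 R w0.
R is not euclidean: w1 R w0 and w1 R w2 but not w0 R w2.
(A) axiom 5: valid iff R is euclidean. R is not euclidean — not valid.
(B) q → ⟨R⟩q (the dual of axiom T) characterises the reflexive frames. R is not reflexive — not valid.
(C) [R]q → [R][R]q is axiom 4, which corresponds to transitivity. R is not transitive — not valid.
(D) [R](q → r) → ([R]q → [R]r) is axiom K, valid on every Kripke frame — valid.
(E) q → [R]⟨R⟩q is axiom B, which corresponds to symmetry. R is not symmetric — not valid.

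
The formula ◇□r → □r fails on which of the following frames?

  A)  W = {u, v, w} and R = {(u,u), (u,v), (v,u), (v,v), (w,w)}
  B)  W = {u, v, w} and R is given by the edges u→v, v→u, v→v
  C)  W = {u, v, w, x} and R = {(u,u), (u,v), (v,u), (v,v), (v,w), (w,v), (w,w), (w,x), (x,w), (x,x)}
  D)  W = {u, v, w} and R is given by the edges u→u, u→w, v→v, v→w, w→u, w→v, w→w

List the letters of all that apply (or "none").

B, C, D

The schema ◇□r → □r is the dual of axiom 5; it is valid on a frame iff R is euclidean.
(A) R is euclidean (any two R-successors of the same world are R-related), so the schema is valid here.
(B) R is not euclidean (v R u and v R u but not u R u), so the schema fails here.
(C) R is not euclidean (v R u and v R w but not u R w), so the schema fails here.
(D) R is not euclidean (w R u and w R v but not u R v), so the schema fails here.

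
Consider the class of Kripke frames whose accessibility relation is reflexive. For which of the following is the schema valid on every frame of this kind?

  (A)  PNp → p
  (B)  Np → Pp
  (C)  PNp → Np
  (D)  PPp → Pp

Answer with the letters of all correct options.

A reflexive relation is serial.
(A) PNp → p is the dual of axiom B; it is valid on a frame exactly when R is symmetric. Such an R need not be symmetric, so not valid.
(B) Np → Pp (axiom D) characterises the serial frames. Every such R is serial — valid.
(C) PNp → Np is the dual of axiom 5, which corresponds to the euclidean property. Such an R need not be euclidean — not valid.
(D) PPp → Pp is the dual of axiom 4, which corresponds to transitivity. Such an R need not be transitive — not valid.

B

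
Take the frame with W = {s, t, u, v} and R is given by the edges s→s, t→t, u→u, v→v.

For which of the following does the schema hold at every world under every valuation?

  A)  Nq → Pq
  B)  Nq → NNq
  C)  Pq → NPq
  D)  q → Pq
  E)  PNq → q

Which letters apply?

R is reflexive: each world relates to itself.
R is symmetric: every R-edge is matched by its reverse.
R is transitive: R is closed under composition.
R is euclidean: any two R-successors of the same world are R-related.
R is serial: every world has an R-successor.
(A) Nq → Pq is axiom D; it is valid on a frame exactly when R is serial. R is serial, so valid.
(B) Nq → NNq (axiom 4) characterises the transitive frames. R is transitive — valid.
(C) axiom 5: valid iff R is euclidean. R is euclidean — valid.
(D) q → Pq is the dual of axiom T; it is valid on a frame exactly when R is reflexive. R is reflexive, so valid.
(E) PNq → q is the dual of axiom B; it is valid on a frame exactly when R is symmetric. R is symmetric, so valid.

A, B, C, D, E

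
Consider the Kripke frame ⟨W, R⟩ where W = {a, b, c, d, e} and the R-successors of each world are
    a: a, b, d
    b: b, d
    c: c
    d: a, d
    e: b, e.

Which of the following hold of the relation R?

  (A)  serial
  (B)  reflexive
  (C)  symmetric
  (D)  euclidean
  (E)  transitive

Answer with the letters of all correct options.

(A) serial: every world has an R-successor.
(B) reflexive: each world relates to itself.
(C) not symmetric: a R b but not b R a.
(D) not euclidean: a R b and a R a but not b R a.
(E) not transitive: b R d and d R a but not b R a.

A, B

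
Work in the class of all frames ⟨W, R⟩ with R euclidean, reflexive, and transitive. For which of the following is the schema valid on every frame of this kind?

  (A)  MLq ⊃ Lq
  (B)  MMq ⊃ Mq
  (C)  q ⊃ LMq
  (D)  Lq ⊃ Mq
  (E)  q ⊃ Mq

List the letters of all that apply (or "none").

A, B, C, D, E

A relation that is euclidean, reflexive, and transitive is also serial and symmetric.
(A) MLq ⊃ Lq (the dual of axiom 5) characterises the euclidean frames. Every such R is euclidean — valid.
(B) the dual of axiom 4: valid iff R is transitive. Every such R is transitive — valid.
(C) q ⊃ LMq is axiom B, which corresponds to symmetry. Every such R is symmetric — valid.
(D) axiom D: valid iff R is serial. Every such R is serial — valid.
(E) q ⊃ Mq is the dual of axiom T, which corresponds to reflexivity. Every such R is reflexive — valid.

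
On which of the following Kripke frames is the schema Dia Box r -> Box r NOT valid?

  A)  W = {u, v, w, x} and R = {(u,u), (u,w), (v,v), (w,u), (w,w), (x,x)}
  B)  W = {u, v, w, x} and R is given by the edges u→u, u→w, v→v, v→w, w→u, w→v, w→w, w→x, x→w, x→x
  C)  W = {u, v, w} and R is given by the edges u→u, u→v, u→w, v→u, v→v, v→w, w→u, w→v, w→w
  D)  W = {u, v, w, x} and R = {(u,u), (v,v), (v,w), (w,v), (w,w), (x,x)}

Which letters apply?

The schema Dia Box r -> Box r is the dual of axiom 5; it is valid on a frame iff R is euclidean.
(A) R is euclidean (any two R-successors of the same world are R-related), so the schema is valid here.
(B) R is not euclidean (w R u and w R v but not u R v), so the schema fails here.
(C) R is euclidean (any two R-successors of the same world are R-related), so the schema is valid here.
(D) R is euclidean (any two R-successors of the same world are R-related), so the schema is valid here.

B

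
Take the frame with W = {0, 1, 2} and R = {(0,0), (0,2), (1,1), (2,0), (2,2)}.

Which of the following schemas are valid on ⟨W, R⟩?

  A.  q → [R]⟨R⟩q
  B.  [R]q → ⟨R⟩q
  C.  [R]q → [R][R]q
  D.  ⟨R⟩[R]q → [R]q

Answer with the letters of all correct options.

A, B, C, D

R is symmetric: every R-edge is matched by its reverse.
R is transitive: R is closed under composition.
R is euclidean: any two R-successors of the same world are R-related.
R is serial: every world has an R-successor.
(A) q → [R]⟨R⟩q is axiom B; it is valid on a frame exactly when R is symmetric. R is symmetric, so valid.
(B) [R]q → ⟨R⟩q is axiom D; it is valid on a frame exactly when R is serial. R is serial, so valid.
(C) [R]q → [R][R]q (axiom 4) characterises the transitive frames. R is transitive — valid.
(D) ⟨R⟩[R]q → [R]q is the dual of axiom 5; it is valid on a frame exactly when R is euclidean. R is euclidean, so valid.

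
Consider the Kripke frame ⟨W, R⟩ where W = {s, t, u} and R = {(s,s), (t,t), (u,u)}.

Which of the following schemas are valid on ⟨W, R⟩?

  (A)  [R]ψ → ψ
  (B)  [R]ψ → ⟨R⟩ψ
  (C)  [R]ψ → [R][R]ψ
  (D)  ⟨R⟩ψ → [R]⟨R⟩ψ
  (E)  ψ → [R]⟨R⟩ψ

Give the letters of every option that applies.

A, B, C, D, E

R is reflexive: each world relates to itself.
R is symmetric: every R-edge is matched by its reverse.
R is transitive: R is closed under composition.
R is euclidean: any two R-successors of the same world are R-related.
R is serial: every world has an R-successor.
(A) [R]ψ → ψ is axiom T; it is valid on a frame exactly when R is reflexive. R is reflexive, so valid.
(B) axiom D: valid iff R is serial. R is serial — valid.
(C) [R]ψ → [R][R]ψ is axiom 4, which corresponds to transitivity. R is transitive — valid.
(D) axiom 5: valid iff R is euclidean. R is euclidean — valid.
(E) ψ → [R]⟨R⟩ψ (axiom B) characterises the symmetric frames. R is symmetric — valid.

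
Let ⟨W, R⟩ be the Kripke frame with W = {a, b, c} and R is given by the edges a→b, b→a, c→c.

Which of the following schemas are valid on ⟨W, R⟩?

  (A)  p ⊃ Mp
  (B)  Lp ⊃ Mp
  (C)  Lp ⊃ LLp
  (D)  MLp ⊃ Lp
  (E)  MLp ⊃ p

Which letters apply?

R is not reflexive: not a R a.
R is symmetric: every R-edge is matched by its reverse.
R is not transitive: a R b and b R a but not a R a.
R is not euclidean: a R b and a R b but not b R b.
R is serial: every world has an R-successor.
(A) p ⊃ Mp is the dual of axiom T, which corresponds to reflexivity. R is not reflexive — not valid.
(B) Lp ⊃ Mp is axiom D; it is valid on a frame exactly when R is serial. R is serial, so valid.
(C) Lp ⊃ LLp is axiom 4; it is valid on a frame exactly when R is transitive. R is not transitive, so not valid.
(D) MLp ⊃ Lp (the dual of axiom 5) characterises the euclidean frames. R is not euclidean — not valid.
(E) the dual of axiom B: valid iff R is symmetric. R is symmetric — valid.

B, E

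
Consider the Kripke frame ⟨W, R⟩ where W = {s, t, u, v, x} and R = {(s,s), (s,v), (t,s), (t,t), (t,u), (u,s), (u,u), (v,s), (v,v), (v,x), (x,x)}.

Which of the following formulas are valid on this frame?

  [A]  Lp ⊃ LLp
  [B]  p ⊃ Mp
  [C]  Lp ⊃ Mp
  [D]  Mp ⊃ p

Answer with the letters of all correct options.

B, C

R is reflexive: each world relates to itself.
R is not transitive: s R v and v R x but not s R x.
R is serial: every world has an R-successor.
R is not a subset of the identity: s R v with s ≠ v.
(A) Lp ⊃ LLp is axiom 4; it is valid on a frame exactly when R is transitive. R is not transitive, so not valid.
(B) p ⊃ Mp is the dual of axiom T; it is valid on a frame exactly when R is reflexive. R is reflexive, so valid.
(C) axiom D: valid iff R is serial. R is serial — valid.
(D) Mp ⊃ p is the converse of T; it holds exactly when R ⊆ identity. Here R ⊄ identity — not valid.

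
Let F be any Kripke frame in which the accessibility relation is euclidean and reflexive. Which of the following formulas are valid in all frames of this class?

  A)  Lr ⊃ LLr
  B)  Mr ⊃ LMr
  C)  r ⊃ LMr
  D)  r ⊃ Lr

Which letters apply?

A reflexive euclidean relation is also symmetric (from wRw and wRv the euclidean condition gives vRw) and hence transitive; it is an equivalence relation.
(A) Lr ⊃ LLr is axiom 4; it is valid on a frame exactly when R is transitive. Every such R is transitive, so valid.
(B) Mr ⊃ LMr (axiom 5) characterises the euclidean frames. Every such R is euclidean — valid.
(C) r ⊃ LMr is axiom B, which corresponds to symmetry. Every such R is symmetric — valid.
(D) r ⊃ Lr (equivalent to ◇p→p) corresponds to R being a subset of the identity. Such an R need not be a subset of the identity, so not valid.

A, B, C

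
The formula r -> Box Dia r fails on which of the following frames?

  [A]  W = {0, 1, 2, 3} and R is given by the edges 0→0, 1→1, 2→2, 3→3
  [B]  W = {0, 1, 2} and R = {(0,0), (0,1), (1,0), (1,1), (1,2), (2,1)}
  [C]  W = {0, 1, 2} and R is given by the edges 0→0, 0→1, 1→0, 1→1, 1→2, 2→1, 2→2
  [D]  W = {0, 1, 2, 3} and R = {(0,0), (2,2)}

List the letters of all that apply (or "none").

none

The schema r -> Box Dia r is axiom B; it is valid on a frame iff R is symmetric.
(A) R is symmetric (every R-edge is matched by its reverse), so the schema is valid here.
(B) R is symmetric (every R-edge is matched by its reverse), so the schema is valid here.
(C) R is symmetric (every R-edge is matched by its reverse), so the schema is valid here.
(D) R is symmetric (every R-edge is matched by its reverse), so the schema is valid here.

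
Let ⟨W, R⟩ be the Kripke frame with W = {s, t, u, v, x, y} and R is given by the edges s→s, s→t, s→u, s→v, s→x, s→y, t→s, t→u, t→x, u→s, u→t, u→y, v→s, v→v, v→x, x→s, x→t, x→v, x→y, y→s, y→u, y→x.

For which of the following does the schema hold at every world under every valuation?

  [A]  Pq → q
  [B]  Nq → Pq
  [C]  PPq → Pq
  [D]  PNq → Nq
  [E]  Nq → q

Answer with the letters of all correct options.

B

R is not reflexive: not t R t.
R is not transitive: t R s and s R t but not t R t.
R is not euclidean: s R t and s R v but not t R v.
R is serial: every world has an R-successor.
R is not a subset of the identity: s R t with s ≠ t.
(A) Pq → q is the converse of T; it holds exactly when R ⊆ identity. Here R ⊄ identity — not valid.
(B) Nq → Pq is axiom D; it is valid on a frame exactly when R is serial. R is serial, so valid.
(C) PPq → Pq is the dual of axiom 4; it is valid on a frame exactly when R is transitive. R is not transitive, so not valid.
(D) PNq → Nq is the dual of axiom 5, which corresponds to the euclidean property. R is not euclidean — not valid.
(E) Nq → q is axiom T, which corresponds to reflexivity. R is not reflexive — not valid.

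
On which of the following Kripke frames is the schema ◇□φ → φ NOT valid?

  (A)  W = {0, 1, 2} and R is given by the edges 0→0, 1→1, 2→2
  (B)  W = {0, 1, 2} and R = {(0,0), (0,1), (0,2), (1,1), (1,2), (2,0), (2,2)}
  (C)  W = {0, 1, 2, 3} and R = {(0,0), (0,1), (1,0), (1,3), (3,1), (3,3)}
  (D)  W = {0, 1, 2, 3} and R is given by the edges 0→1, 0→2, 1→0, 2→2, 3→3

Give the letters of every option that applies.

B, D

The schema ◇□φ → φ is the dual of axiom B; it is valid on a frame iff R is symmetric.
(A) R is symmetric (every R-edge is matched by its reverse), so the schema is valid here.
(B) R is not symmetric (0 R 1 but not 1 R 0), so the schema fails here.
(C) R is symmetric (every R-edge is matched by its reverse), so the schema is valid here.
(D) R is not symmetric (0 R 2 but not 2 R 0), so the schema fails here.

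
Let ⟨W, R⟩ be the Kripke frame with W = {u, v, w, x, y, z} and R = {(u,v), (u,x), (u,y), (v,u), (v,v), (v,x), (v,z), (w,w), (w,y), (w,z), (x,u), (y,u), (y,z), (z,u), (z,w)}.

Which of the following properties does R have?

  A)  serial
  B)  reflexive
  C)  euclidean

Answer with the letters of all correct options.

(A) serial: every world has an R-successor.
(B) not reflexive: not u R u.
(C) not euclidean: u R v and u R y but not v R y.

A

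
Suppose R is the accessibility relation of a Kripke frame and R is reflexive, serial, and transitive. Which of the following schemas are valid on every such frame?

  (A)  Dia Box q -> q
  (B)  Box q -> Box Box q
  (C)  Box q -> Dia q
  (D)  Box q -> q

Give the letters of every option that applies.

B, C, D

(A) Dia Box q -> q (the dual of axiom B) characterises the symmetric frames. Such an R need not be symmetric — not valid.
(B) axiom 4: valid iff R is transitive. Every such R is transitive — valid.
(C) Box q -> Dia q is axiom D; it is valid on a frame exactly when R is serial. Every such R is serial, so valid.
(D) Box q -> q (axiom T) characterises the reflexive frames. Every such R is reflexive — valid.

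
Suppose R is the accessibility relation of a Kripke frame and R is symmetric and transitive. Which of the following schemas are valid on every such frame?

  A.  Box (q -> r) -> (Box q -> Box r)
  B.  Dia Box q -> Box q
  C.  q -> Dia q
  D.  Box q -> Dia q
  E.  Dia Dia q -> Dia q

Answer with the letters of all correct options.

A symmetric transitive relation is euclidean (uRv and uRw give vRu by symmetry, then vRw by transitivity).
(A) Box (q -> r) -> (Box q -> Box r) is axiom K, valid on every Kripke frame — valid.
(B) the dual of axiom 5: valid iff R is euclidean. Every such R is euclidean — valid.
(C) the dual of axiom T: valid iff R is reflexive. Such an R need not be reflexive — not valid.
(D) Box q -> Dia q is axiom D, which corresponds to seriality. Such an R need not be serial — not valid.
(E) Dia Dia q -> Dia q is the dual of axiom 4; it is valid on a frame exactly when R is transitive. Every such R is transitive, so valid.

A, B, E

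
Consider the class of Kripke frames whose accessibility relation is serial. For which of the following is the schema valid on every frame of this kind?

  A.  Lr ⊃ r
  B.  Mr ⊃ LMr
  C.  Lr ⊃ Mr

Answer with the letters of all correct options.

C

(A) Lr ⊃ r (axiom T) characterises the reflexive frames. Such an R need not be reflexive — not valid.
(B) Mr ⊃ LMr is axiom 5; it is valid on a frame exactly when R is euclidean. Such an R need not be euclidean, so not valid.
(C) Lr ⊃ Mr (axiom D) characterises the serial frames. Every such R is serial — valid.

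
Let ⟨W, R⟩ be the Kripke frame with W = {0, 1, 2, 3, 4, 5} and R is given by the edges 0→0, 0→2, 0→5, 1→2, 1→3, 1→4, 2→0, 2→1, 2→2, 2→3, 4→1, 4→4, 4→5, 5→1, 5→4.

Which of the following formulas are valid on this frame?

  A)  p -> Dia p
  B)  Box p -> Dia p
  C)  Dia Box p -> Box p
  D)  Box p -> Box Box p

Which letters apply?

none

R is not reflexive: not 1 R 1.
R is not transitive: 0 R 2 and 2 R 1 but not 0 R 1.
R is not euclidean: 0 R 2 and 0 R 5 but not 2 R 5.
R is not serial: 3 has no R-successor.
(A) p -> Dia p is the dual of axiom T; it is valid on a frame exactly when R is reflexive. R is not reflexive, so not valid.
(B) Box p -> Dia p is axiom D, which corresponds to seriality. R is not serial — not valid.
(C) Dia Box p -> Box p is the dual of axiom 5; it is valid on a frame exactly when R is euclidean. R is not euclidean, so not valid.
(D) Box p -> Box Box p is axiom 4; it is valid on a frame exactly when R is transitive. R is not transitive, so not valid.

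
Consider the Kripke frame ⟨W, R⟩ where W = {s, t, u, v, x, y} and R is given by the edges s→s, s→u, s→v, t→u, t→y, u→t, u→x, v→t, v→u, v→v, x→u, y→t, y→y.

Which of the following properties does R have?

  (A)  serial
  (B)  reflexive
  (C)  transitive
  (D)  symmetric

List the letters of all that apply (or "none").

(A) serial: every world has an R-successor.
(B) not reflexive: not t R t.
(C) not transitive: s R u and u R t but not s R t.
(D) not symmetric: s R u but not u R s.

A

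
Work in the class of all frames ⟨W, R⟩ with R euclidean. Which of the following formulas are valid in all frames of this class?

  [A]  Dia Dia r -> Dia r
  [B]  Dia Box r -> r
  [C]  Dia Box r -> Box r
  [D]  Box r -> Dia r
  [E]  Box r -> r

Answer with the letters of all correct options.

(A) Dia Dia r -> Dia r is the dual of axiom 4; it is valid on a frame exactly when R is transitive. Such an R need not be transitive, so not valid.
(B) the dual of axiom B: valid iff R is symmetric. Such an R need not be symmetric — not valid.
(C) Dia Box r -> Box r is the dual of axiom 5; it is valid on a frame exactly when R is euclidean. Every such R is euclidean, so valid.
(D) Box r -> Dia r is axiom D; it is valid on a frame exactly when R is serial. Such an R need not be serial, so not valid.
(E) Box r -> r is axiom T; it is valid on a frame exactly when R is reflexive. Such an R need not be reflexive, so not valid.

C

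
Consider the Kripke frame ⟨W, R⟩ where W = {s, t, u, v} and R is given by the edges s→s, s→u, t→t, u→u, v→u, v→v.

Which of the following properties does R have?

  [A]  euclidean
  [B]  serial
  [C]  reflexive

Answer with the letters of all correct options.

B, C

(A) not euclidean: s R u and s R s but not u R s.
(B) serial: every world has an R-successor.
(C) reflexive: each world relates to itself.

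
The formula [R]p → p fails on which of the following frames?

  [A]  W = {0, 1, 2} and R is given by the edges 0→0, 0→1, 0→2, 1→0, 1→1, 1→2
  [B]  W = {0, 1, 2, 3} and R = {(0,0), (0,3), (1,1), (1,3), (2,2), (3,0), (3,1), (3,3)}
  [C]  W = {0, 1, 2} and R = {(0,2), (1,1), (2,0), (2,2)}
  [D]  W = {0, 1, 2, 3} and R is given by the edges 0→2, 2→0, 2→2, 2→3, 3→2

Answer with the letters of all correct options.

A, C, D

The schema [R]p → p is axiom T; it is valid on a frame iff R is reflexive.
(A) R is not reflexive (not 2 R 2), so the schema fails here.
(B) R is reflexive (each world relates to itself), so the schema is valid here.
(C) R is not reflexive (not 0 R 0), so the schema fails here.
(D) R is not reflexive (not 0 R 0), so the schema fails here.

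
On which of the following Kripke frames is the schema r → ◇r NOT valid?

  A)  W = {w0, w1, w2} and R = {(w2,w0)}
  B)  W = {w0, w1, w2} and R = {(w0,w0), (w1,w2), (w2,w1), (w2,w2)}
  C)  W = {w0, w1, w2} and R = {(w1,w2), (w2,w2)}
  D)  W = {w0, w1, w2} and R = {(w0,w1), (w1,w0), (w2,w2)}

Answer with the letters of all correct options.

The schema r → ◇r is the dual of axiom T; it is valid on a frame iff R is reflexive.
(A) R is not reflexive (not w0 R w0), so the schema fails here.
(B) R is not reflexive (not w1 R w1), so the schema fails here.
(C) R is not reflexive (not w0 R w0), so the schema fails here.
(D) R is not reflexive (not w0 R w0), so the schema fails here.

A, B, C, D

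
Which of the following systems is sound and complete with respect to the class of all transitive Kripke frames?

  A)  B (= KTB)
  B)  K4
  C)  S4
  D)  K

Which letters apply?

(A) B (= KTB) is determined by the class of reflexive and symmetric frames.
(B) K4 is determined by exactly this class.
(C) S4 is determined by the class of reflexive and transitive frames.
(D) K is determined by the class of arbitrary frames.

B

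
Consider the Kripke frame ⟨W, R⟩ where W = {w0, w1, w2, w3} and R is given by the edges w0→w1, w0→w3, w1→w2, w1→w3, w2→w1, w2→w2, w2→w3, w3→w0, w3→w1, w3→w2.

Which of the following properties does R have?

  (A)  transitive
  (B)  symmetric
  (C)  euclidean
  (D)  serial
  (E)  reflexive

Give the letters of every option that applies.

D

(A) not transitive: w0 R w1 and w1 R w2 but not w0 R w2.
(B) not symmetric: w0 R w1 but not w1 R w0.
(C) not euclidean: w3 R w0 and w3 R w2 but not w0 R w2.
(D) serial: every world has an R-successor.
(E) not reflexive: not w0 R w0.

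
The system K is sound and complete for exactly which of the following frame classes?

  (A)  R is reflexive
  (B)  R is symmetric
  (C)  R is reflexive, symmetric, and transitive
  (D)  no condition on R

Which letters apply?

(A) this class determines T (= KT), not K.
(B) this class determines KB, not K.
(C) this class determines S5, not K.
(D) K is sound and complete for exactly this class.

D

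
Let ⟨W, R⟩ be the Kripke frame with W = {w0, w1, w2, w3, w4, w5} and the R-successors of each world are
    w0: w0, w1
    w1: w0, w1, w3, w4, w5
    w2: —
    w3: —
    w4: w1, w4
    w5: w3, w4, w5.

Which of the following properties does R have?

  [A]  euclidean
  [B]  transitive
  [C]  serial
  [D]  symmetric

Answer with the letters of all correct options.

(A) not euclidean: w1 R w0 and w1 R w3 but not w0 R w3.
(B) not transitive: w0 R w1 and w1 R w3 but not w0 R w3.
(C) not serial: w2 has no R-successor.
(D) not symmetric: w1 R w3 but not w3 R w1.

none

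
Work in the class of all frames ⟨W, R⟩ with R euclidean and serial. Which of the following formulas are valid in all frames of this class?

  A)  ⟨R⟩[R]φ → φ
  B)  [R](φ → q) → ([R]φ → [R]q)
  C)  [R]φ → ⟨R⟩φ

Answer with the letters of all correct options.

(A) ⟨R⟩[R]φ → φ is the dual of axiom B; it is valid on a frame exactly when R is symmetric. Such an R need not be symmetric, so not valid.
(B) [R](φ → q) → ([R]φ → [R]q) is the K axiom; it holds on all frames — valid.
(C) axiom D: valid iff R is serial. Every such R is serial — valid.

B, C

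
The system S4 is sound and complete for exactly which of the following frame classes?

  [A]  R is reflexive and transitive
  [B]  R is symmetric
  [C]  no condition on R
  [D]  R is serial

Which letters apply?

A

(A) S4 is sound and complete for exactly this class.
(B) this class determines KB, not S4.
(C) this class determines K, not S4.
(D) this class determines D, not S4.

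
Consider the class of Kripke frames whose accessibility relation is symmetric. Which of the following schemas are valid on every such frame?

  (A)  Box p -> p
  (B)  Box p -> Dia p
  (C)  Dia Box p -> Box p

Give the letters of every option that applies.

none

(A) Box p -> p (axiom T) characterises the reflexive frames. Such an R need not be reflexive — not valid.
(B) Box p -> Dia p (axiom D) characterises the serial frames. Such an R need not be serial — not valid.
(C) Dia Box p -> Box p is the dual of axiom 5; it is valid on a frame exactly when R is euclidean. Such an R need not be euclidean, so not valid.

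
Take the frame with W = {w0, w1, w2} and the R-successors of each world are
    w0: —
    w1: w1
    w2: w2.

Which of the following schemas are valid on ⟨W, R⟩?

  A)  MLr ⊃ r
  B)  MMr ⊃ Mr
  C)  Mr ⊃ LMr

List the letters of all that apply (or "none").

R is symmetric: every R-edge is matched by its reverse.
R is transitive: R is closed under composition.
R is euclidean: any two R-successors of the same world are R-related.
(A) the dual of axiom B: valid iff R is symmetric. R is symmetric — valid.
(B) the dual of axiom 4: valid iff R is transitive. R is transitive — valid.
(C) Mr ⊃ LMr (axiom 5) characterises the euclidean frames. R is euclidean — valid.

A, B, C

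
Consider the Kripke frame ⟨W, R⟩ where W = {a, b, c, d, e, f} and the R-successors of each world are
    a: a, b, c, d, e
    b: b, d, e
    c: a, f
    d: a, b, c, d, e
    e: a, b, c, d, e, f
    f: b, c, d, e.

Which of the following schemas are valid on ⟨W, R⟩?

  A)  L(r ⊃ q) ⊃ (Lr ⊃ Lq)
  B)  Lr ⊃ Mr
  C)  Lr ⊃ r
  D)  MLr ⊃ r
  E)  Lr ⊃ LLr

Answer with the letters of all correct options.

A, B

R is not reflexive: not c R c.
R is not symmetric: a R b but not b R a.
R is not transitive: a R c and c R f but not a R f.
R is serial: every world has an R-successor.
(A) L(r ⊃ q) ⊃ (Lr ⊃ Lq) is the K axiom; it holds on all frames — valid.
(B) Lr ⊃ Mr is axiom D, which corresponds to seriality. R is serial — valid.
(C) axiom T: valid iff R is reflexive. R is not reflexive — not valid.
(D) MLr ⊃ r (the dual of axiom B) characterises the symmetric frames. R is not symmetric — not valid.
(E) Lr ⊃ LLr is axiom 4; it is valid on a frame exactly when R is transitive. R is not transitive, so not valid.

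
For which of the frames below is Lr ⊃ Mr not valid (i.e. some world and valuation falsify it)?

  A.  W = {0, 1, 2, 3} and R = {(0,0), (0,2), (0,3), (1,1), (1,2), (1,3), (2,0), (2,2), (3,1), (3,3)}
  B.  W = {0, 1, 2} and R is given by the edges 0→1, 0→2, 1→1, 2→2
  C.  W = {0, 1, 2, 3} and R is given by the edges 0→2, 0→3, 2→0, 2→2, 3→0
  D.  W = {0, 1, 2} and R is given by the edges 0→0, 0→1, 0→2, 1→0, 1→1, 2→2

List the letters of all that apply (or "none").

C

The schema Lr ⊃ Mr is axiom D; it is valid on a frame iff R is serial.
(A) R is serial (every world has an R-successor), so the schema is valid here.
(B) R is serial (every world has an R-successor), so the schema is valid here.
(C) R is not serial (1 has no R-successor), so the schema fails here.
(D) R is serial (every world has an R-successor), so the schema is valid here.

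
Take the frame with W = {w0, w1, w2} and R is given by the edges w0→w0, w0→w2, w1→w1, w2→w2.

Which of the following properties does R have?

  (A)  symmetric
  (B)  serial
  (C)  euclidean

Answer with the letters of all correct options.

B

(A) not symmetric: w0 R w2 but not w2 R w0.
(B) serial: every world has an R-successor.
(C) not euclidean: w0 R w2 and w0 R w0 but not w2 R w0.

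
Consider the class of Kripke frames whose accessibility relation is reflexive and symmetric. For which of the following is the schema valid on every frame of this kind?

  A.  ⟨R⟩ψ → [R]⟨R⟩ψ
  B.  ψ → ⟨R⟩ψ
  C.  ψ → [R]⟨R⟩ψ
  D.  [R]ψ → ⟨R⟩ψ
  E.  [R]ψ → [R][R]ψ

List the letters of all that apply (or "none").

B, C, D

Reflexive relations are serial.
(A) ⟨R⟩ψ → [R]⟨R⟩ψ is axiom 5; it is valid on a frame exactly when R is euclidean. Such an R need not be euclidean, so not valid.
(B) ψ → ⟨R⟩ψ is the dual of axiom T; it is valid on a frame exactly when R is reflexive. Every such R is reflexive, so valid.
(C) ψ → [R]⟨R⟩ψ is axiom B, which corresponds to symmetry. Every such R is symmetric — valid.
(D) [R]ψ → ⟨R⟩ψ is axiom D, which corresponds to seriality. Every such R is serial — valid.
(E) [R]ψ → [R][R]ψ is axiom 4; it is valid on a frame exactly when R is transitive. Such an R need not be transitive, so not valid.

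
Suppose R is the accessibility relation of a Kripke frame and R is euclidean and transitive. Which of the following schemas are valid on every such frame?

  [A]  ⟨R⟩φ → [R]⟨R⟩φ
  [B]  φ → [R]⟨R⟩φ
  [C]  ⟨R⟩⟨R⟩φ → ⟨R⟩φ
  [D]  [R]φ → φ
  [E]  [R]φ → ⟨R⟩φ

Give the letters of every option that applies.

(A) ⟨R⟩φ → [R]⟨R⟩φ is axiom 5, which corresponds to the euclidean property. Every such R is euclidean — valid.
(B) φ → [R]⟨R⟩φ is axiom B, which corresponds to symmetry. Such an R need not be symmetric — not valid.
(C) ⟨R⟩⟨R⟩φ → ⟨R⟩φ is the dual of axiom 4, which corresponds to transitivity. Every such R is transitive — valid.
(D) axiom T: valid iff R is reflexive. Such an R need not be reflexive — not valid.
(E) [R]φ → ⟨R⟩φ is axiom D, which corresponds to seriality. Such an R need not be serial — not valid.

A, C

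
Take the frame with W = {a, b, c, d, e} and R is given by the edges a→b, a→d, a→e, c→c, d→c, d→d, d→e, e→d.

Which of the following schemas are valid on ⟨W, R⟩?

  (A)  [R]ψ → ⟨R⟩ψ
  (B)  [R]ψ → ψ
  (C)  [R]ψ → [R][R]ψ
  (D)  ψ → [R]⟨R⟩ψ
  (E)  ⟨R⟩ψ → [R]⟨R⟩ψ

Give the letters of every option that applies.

none

R is not reflexive: not a R a.
R is not symmetric: a R b but not b R a.
R is not transitive: a R d and d R c but not a R c.
R is not euclidean: a R b and a R d but not b R d.
R is not serial: b has no R-successor.
(A) [R]ψ → ⟨R⟩ψ is axiom D; it is valid on a frame exactly when R is serial. R is not serial, so not valid.
(B) [R]ψ → ψ is axiom T, which corresponds to reflexivity. R is not reflexive — not valid.
(C) [R]ψ → [R][R]ψ is axiom 4, which corresponds to transitivity. R is not transitive — not valid.
(D) ψ → [R]⟨R⟩ψ (axiom B) characterises the symmetric frames. R is not symmetric — not valid.
(E) ⟨R⟩ψ → [R]⟨R⟩ψ (axiom 5) characterises the euclidean frames. R is not euclidean — not valid.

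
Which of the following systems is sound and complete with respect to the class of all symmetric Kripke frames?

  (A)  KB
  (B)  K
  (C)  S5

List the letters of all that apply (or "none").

(A) KB is determined by exactly this class.
(B) K is determined by the class of arbitrary frames.
(C) S5 is determined by the class of reflexive, symmetric, and transitive frames.

A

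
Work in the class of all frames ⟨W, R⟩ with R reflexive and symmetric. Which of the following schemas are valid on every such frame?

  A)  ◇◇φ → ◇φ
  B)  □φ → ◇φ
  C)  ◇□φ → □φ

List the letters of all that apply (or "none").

Reflexive relations are serial.
(A) ◇◇φ → ◇φ (the dual of axiom 4) characterises the transitive frames. Such an R need not be transitive — not valid.
(B) □φ → ◇φ is axiom D; it is valid on a frame exactly when R is serial. Every such R is serial, so valid.
(C) ◇□φ → □φ (the dual of axiom 5) characterises the euclidean frames. Such an R need not be euclidean — not valid.

B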